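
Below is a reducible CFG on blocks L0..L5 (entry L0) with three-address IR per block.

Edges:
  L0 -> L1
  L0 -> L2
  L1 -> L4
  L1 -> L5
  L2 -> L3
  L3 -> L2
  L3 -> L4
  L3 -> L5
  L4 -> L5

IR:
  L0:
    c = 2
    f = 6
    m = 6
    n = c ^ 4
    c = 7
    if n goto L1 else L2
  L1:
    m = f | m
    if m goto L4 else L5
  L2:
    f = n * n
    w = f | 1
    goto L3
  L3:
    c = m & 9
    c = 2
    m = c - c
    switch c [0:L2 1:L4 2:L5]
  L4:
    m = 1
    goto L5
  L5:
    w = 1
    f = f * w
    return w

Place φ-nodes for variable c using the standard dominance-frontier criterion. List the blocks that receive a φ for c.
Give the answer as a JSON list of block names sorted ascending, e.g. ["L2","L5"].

idom tree: L1←L0 L2←L0 L3←L2 L4←L0 L5←L0
Dom∩ at merges:
  L2: preds {L0,L3}: {L0} ∩ {L0,L2,L3} = {L0}; idom=L0
  L4: preds {L1,L3}: {L0,L1} ∩ {L0,L2,L3} = {L0}; idom=L0
  L5: preds {L1,L3,L4}: {L0,L1} ∩ {L0,L2,L3} ∩ {L0,L4} = {L0}; idom=L0

DF walk-up:
  L2←L0: walk · to L0
  L2←L3: walk L3→L2 to L0
  L4←L1: walk L1 to L0
  L4←L3: walk L3→L2 to L0
  L5←L1: walk L1 to L0
  L5←L3: walk L3→L2 to L0
  L5←L4: walk L4 to L0
  L0: DF=∅
  L1: DF={L4,L5}
  L2: DF={L2,L4,L5}
  L3: DF={L2,L4,L5}
  L4: DF={L5}
  L5: DF=∅

φ for c: defs {L0,L3}
  DF⁺ = {L2,L4,L5}

Answer: ["L2", "L4", "L5"]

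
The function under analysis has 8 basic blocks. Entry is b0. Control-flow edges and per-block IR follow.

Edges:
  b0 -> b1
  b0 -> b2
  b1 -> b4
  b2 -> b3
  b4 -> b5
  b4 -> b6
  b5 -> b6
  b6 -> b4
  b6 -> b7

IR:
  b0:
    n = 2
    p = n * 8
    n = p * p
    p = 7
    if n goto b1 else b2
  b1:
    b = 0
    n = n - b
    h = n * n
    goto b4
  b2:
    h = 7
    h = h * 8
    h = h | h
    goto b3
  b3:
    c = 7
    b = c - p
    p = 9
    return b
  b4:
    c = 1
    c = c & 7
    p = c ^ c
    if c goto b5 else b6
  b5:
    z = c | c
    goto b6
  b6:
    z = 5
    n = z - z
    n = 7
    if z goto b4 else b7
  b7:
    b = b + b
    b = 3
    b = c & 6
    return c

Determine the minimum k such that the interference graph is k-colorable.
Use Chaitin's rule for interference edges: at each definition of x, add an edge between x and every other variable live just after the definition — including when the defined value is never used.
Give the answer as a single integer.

Answer: 4

Derivation:
def/use:
  b0: {n,p} / ∅
  b1: {b,h,n} / {n}
  b2: {h} / ∅
  b3: {b,c,p} / {p}
  b4: {c,p} / ∅
  b5: {z} / {c}
  b6: {n,z} / ∅
  b7: {b} / {b,c}

Backward fixpoint:
  live b0: ∅→{n,p}
  live b1: {n}→{b}
  live b2: {p}→{p}
  live b3: {p}→∅
  live b4: {b}→{b,c}
  live b5: {b,c}→{b,c}
  live b6: {b,c}→{b,c}
  live b7: {b,c}→∅

Interference:
  b — {c,h,n,p,z}
  c — {b,n,p,z}
  h — {b,p}
  n — {b,c,p,z}
  p — {b,c,h,n}
  z — {b,c,n}

Colouring:
  {b,c,n,p} pairwise interfere (4-clique) ⇒ χ ≥ 4
  assign b→R0 c→R1 h→R1 n→R2 p→R3 z→R3 — no edge inside a register ⇒ χ ≤ 4
  χ = 4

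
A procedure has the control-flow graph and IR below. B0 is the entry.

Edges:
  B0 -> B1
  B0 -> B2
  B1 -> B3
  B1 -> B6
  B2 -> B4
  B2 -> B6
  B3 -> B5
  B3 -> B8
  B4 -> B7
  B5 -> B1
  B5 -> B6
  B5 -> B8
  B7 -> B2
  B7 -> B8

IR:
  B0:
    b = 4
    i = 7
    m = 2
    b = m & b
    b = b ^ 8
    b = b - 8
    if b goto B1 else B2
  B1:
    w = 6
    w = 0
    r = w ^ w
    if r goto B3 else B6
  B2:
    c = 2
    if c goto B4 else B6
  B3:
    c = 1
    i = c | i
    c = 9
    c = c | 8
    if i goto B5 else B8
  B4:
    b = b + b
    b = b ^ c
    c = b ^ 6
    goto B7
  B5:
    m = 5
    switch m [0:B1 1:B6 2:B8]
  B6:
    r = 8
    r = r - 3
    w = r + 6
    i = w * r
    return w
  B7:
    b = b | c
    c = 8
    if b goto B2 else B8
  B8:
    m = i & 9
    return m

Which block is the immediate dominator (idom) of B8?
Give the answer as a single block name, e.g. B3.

idom tree: B1←B0 B2←B0 B3←B1 B4←B2 B5←B3 B6←B0 B7←B4 B8←B0
Join-block Dom:
  B1: preds {B0,B5}: {B0} ∩ {B0,B1,B3,B5} = {B0}; idom=B0
  B2: preds {B0,B7}: {B0} ∩ {B0,B2,B4,B7} = {B0}; idom=B0
  B6: preds {B1,B2,B5}: {B0,B1} ∩ {B0,B2} ∩ {B0,B1,B3,B5} = {B0}; idom=B0
  B8: preds {B3,B5,B7}: {B0,B1,B3} ∩ {B0,B1,B3,B5} ∩ {B0,B2,B4,B7} = {B0}; idom=B0

idom(B8) = B0

Answer: B0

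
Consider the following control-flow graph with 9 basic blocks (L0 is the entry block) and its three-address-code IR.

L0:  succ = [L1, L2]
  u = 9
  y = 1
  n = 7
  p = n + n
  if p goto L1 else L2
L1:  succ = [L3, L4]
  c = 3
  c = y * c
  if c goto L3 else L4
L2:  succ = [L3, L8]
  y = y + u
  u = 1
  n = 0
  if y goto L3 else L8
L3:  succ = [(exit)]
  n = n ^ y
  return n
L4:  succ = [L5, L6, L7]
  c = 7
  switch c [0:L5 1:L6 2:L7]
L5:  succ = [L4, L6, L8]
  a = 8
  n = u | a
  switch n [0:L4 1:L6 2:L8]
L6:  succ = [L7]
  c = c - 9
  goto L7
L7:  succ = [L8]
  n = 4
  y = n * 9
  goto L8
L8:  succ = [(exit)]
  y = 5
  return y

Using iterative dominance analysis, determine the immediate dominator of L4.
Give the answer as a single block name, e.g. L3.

idom tree: L1←L0 L2←L0 L3←L0 L4←L1 L5←L4 L6←L4 L7←L4 L8←L0
Dom∩ at merges:
  L3: preds {L1,L2}: {L0,L1} ∩ {L0,L2} = {L0}; idom=L0
  L4: preds {L1,L5}: {L0,L1} ∩ {L0,L1,L4,L5} = {L0,L1}; idom=L1
  L6: preds {L4,L5}: {L0,L1,L4} ∩ {L0,L1,L4,L5} = {L0,L1,L4}; idom=L4
  L7: preds {L4,L6}: {L0,L1,L4} ∩ {L0,L1,L4,L6} = {L0,L1,L4}; idom=L4
  L8: preds {L2,L5,L7}: {L0,L2} ∩ {L0,L1,L4,L5} ∩ {L0,L1,L4,L7} = {L0}; idom=L0

idom(L4) = L1

Answer: L1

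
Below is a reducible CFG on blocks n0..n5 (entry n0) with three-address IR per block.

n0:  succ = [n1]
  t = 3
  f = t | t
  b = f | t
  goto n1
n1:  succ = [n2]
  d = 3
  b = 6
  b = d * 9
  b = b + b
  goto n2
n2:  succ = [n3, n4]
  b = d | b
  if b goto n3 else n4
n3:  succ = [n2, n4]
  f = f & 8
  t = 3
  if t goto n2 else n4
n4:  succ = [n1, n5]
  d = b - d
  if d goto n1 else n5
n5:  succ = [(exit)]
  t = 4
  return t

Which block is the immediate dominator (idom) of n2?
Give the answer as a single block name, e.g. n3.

idom tree: n1←n0 n2←n1 n3←n2 n4←n2 n5←n4
Dom∩ at merges:
  n1: preds {n0,n4}: {n0} ∩ {n0,n1,n2,n4} = {n0}; idom=n0
  n2: preds {n1,n3}: {n0,n1} ∩ {n0,n1,n2,n3} = {n0,n1}; idom=n1
  n4: preds {n2,n3}: {n0,n1,n2} ∩ {n0,n1,n2,n3} = {n0,n1,n2}; idom=n2

idom(n2) = n1

Answer: n1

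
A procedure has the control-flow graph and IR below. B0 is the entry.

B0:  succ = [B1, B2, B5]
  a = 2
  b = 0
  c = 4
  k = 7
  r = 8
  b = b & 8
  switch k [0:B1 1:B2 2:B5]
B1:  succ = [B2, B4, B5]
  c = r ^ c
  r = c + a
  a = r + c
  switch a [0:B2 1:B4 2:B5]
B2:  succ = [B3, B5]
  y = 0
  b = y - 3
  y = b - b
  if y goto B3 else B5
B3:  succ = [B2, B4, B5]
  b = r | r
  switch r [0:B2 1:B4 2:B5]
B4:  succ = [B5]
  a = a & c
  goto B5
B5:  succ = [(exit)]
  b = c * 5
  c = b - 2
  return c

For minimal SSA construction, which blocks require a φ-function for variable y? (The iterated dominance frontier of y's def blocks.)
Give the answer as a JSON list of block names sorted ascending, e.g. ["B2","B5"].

Answer: ["B2", "B4", "B5"]

Analysis:
idom tree: B1←B0 B2←B0 B3←B2 B4←B0 B5←B0
Join-block Dom:
  B2: preds {B0,B1,B3}: {B0} ∩ {B0,B1} ∩ {B0,B2,B3} = {B0}; idom=B0
  B4: preds {B1,B3}: {B0,B1} ∩ {B0,B2,B3} = {B0}; idom=B0
  B5: preds {B0,B1,B2,B3,B4}: {B0} ∩ {B0,B1} ∩ {B0,B2} ∩ {B0,B2,B3} ∩ {B0,B4} = {B0}; idom=B0

Frontier:
  join B2 pred B0: · stop@B0
  join B2 pred B1: B1 stop@B0
  join B2 pred B3: B3→B2 stop@B0
  join B4 pred B1: B1 stop@B0
  join B4 pred B3: B3→B2 stop@B0
  join B5 pred B0: · stop@B0
  join B5 pred B1: B1 stop@B0
  join B5 pred B2: B2 stop@B0
  join B5 pred B3: B3→B2 stop@B0
  join B5 pred B4: B4 stop@B0
  B0: DF=∅
  B1: DF={B2,B4,B5}
  B2: DF={B2,B4,B5}
  B3: DF={B2,B4,B5}
  B4: DF={B5}
  B5: DF=∅

φ for y: defs {B2}
  DF⁺ = {B2,B4,B5}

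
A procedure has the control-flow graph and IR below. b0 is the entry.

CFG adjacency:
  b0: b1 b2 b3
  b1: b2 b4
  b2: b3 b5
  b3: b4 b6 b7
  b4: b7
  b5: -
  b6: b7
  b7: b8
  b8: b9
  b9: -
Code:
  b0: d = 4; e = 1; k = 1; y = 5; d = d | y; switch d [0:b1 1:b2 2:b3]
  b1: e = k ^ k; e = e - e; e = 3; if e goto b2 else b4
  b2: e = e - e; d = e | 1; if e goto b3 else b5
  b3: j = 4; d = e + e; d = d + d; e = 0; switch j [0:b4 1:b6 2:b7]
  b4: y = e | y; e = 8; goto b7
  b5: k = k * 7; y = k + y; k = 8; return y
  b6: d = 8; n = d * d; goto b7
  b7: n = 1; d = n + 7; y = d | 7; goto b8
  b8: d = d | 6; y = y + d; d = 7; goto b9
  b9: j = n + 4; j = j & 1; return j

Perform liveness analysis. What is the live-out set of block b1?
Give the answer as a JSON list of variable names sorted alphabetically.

Answer: ["e", "k", "y"]

Working:
Block summaries:
  b0 def {d,e,k,y} use ∅
  b1 def {e} use {k}
  b2 def {d,e} use {e}
  b3 def {d,e,j} use {e}
  b4 def {e,y} use {e,y}
  b5 def {k,y} use {k,y}
  b6 def {d,n} use ∅
  b7 def {d,n,y} use ∅
  b8 def {d,y} use {d,y}
  b9 def {j} use {n}

Backward fixpoint:
  live b0: ∅→{e,k,y}
  live b1: {k,y}→{e,k,y}
  live b2: {e,k,y}→{e,k,y}
  live b3: {e,y}→{e,y}
  live b4: {e,y}→∅
  live b5: {k,y}→∅
  live b6: ∅→∅
  live b7: ∅→{d,n,y}
  live b8: {d,n,y}→{n}
  live b9: {n}→∅

live-out(b1) = ["e", "k", "y"]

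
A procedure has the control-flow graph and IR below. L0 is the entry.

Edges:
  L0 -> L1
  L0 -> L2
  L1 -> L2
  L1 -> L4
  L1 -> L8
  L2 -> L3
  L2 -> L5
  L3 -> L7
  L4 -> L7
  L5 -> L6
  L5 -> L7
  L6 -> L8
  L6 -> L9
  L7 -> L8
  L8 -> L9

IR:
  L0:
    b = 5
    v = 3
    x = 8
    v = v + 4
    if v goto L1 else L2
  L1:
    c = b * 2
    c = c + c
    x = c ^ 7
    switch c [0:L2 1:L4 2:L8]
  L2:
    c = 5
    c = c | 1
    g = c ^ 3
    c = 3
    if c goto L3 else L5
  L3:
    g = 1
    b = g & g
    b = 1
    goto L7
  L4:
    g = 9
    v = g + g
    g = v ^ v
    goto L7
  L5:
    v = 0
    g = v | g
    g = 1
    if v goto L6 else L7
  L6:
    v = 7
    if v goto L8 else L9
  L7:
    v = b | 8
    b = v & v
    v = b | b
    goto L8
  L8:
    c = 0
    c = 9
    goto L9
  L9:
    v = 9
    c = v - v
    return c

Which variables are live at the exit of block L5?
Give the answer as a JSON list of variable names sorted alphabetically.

Block summaries:
  L0 def {b,v,x} use ∅
  L1 def {c,x} use {b}
  L2 def {c,g} use ∅
  L3 def {b,g} use ∅
  L4 def {g,v} use ∅
  L5 def {g,v} use {g}
  L6 def {v} use ∅
  L7 def {b,v} use {b}
  L8 def {c} use ∅
  L9 def {c,v} use ∅

Live sets:
  L0: in=∅ out={b}
  L1: in={b} out={b}
  L2: in={b} out={b,g}
  L3: in=∅ out={b}
  L4: in={b} out={b}
  L5: in={b,g} out={b}
  L6: in=∅ out=∅
  L7: in={b} out=∅
  L8: in=∅ out=∅
  L9: in=∅ out=∅

live-out(L5) = ["b"]

Answer: ["b"]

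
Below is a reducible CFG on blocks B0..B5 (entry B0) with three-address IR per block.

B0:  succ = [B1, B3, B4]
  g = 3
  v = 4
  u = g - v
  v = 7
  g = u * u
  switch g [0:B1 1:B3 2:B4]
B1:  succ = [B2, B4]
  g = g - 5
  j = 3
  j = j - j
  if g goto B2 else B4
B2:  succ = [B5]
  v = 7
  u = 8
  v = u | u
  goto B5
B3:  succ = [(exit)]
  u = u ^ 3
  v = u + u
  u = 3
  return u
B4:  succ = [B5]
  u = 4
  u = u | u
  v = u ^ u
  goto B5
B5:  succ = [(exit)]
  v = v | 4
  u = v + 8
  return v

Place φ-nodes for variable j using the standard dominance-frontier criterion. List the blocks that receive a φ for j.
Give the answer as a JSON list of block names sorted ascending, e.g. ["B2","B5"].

Answer: ["B4", "B5"]

Working:
idom tree: B1←B0 B2←B1 B3←B0 B4←B0 B5←B0
Dom∩ at merges:
  B4: preds {B0,B1}: {B0} ∩ {B0,B1} = {B0}; idom=B0
  B5: preds {B2,B4}: {B0,B1,B2} ∩ {B0,B4} = {B0}; idom=B0

Frontier:
  B4←B0: walk · to B0
  B4←B1: walk B1 to B0
  B5←B2: walk B2→B1 to B0
  B5←B4: walk B4 to B0
  DF(B0)=∅
  DF(B1)={B4,B5}
  DF(B2)={B5}
  DF(B3)=∅
  DF(B4)={B5}
  DF(B5)=∅

φ for j: defs {B1}
  DF⁺ = {B4,B5}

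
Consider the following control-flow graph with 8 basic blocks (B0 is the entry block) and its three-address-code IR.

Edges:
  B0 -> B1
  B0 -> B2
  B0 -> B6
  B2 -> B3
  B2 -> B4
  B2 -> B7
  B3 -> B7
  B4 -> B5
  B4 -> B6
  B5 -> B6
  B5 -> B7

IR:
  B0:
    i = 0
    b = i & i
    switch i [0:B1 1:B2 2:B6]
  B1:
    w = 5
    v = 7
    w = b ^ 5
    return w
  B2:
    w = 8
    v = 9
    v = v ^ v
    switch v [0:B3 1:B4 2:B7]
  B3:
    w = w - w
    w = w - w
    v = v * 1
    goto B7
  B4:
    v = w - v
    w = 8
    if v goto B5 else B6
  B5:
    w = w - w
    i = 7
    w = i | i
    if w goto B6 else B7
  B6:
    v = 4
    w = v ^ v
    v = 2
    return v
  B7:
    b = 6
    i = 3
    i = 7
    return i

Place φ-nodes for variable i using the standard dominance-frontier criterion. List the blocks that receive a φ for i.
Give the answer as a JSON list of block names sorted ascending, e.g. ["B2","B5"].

Answer: ["B6", "B7"]

Derivation:
idom tree: B1←B0 B2←B0 B3←B2 B4←B2 B5←B4 B6←B0 B7←B2
Dom at joins:
  B6: preds {B0,B4,B5}: {B0} ∩ {B0,B2,B4} ∩ {B0,B2,B4,B5} = {B0}; idom=B0
  B7: preds {B2,B3,B5}: {B0,B2} ∩ {B0,B2,B3} ∩ {B0,B2,B4,B5} = {B0,B2}; idom=B2

Frontier:
  join B6 pred B0: · stop@B0
  join B6 pred B4: B4→B2 stop@B0
  join B6 pred B5: B5→B4→B2 stop@B0
  join B7 pred B2: · stop@B2
  join B7 pred B3: B3 stop@B2
  join B7 pred B5: B5→B4 stop@B2
  B0: DF=∅
  B1: DF=∅
  B2: DF={B6}
  B3: DF={B7}
  B4: DF={B6,B7}
  B5: DF={B6,B7}
  B6: DF=∅
  B7: DF=∅

φ for i: defs {B0,B5,B7}
  DF⁺ = {B6,B7}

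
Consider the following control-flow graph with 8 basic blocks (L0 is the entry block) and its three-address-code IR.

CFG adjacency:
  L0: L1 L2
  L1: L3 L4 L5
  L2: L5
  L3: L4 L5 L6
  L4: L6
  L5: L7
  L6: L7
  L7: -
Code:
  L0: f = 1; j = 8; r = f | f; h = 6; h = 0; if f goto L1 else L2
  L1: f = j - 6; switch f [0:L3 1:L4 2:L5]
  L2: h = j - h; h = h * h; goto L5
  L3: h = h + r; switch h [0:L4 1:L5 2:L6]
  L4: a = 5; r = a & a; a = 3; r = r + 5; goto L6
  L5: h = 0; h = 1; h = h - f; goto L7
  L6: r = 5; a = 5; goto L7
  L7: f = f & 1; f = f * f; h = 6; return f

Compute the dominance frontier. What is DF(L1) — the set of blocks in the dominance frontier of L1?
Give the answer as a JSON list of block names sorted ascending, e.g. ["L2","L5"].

Answer: ["L5", "L7"]

Derivation:
idom tree: L1←L0 L2←L0 L3←L1 L4←L1 L5←L0 L6←L1 L7←L0
Dom at joins:
  L4: preds {L1,L3}: {L0,L1} ∩ {L0,L1,L3} = {L0,L1}; idom=L1
  L5: preds {L1,L2,L3}: {L0,L1} ∩ {L0,L2} ∩ {L0,L1,L3} = {L0}; idom=L0
  L6: preds {L3,L4}: {L0,L1,L3} ∩ {L0,L1,L4} = {L0,L1}; idom=L1
  L7: preds {L5,L6}: {L0,L5} ∩ {L0,L1,L6} = {L0}; idom=L0

Frontier:
  join L4 pred L1: · stop@L1
  join L4 pred L3: L3 stop@L1
  join L5 pred L1: L1 stop@L0
  join L5 pred L2: L2 stop@L0
  join L5 pred L3: L3→L1 stop@L0
  join L6 pred L3: L3 stop@L1
  join L6 pred L4: L4 stop@L1
  join L7 pred L5: L5 stop@L0
  join L7 pred L6: L6→L1 stop@L0
  L0: DF=∅
  L1: DF={L5,L7}
  L2: DF={L5}
  L3: DF={L4,L5,L6}
  L4: DF={L6}
  L5: DF={L7}
  L6: DF={L7}
  L7: DF=∅

DF(L1) = ["L5", "L7"]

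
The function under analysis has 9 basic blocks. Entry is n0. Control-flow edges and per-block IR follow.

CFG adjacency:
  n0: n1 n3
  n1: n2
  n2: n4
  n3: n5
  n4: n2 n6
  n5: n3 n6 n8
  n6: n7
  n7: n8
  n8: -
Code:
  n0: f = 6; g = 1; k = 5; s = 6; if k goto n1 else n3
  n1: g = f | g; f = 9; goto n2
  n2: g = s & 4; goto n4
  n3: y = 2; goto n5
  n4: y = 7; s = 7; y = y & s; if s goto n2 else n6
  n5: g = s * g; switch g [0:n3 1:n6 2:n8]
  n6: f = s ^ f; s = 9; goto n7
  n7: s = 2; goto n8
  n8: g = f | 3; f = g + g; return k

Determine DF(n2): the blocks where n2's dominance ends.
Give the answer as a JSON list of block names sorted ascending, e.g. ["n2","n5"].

Answer: ["n2", "n6"]

Working:
idom tree: n1←n0 n2←n1 n3←n0 n4←n2 n5←n3 n6←n0 n7←n6 n8←n0
Dom∩ at merges:
  n2: preds {n1,n4}: {n0,n1} ∩ {n0,n1,n2,n4} = {n0,n1}; idom=n1
  n3: preds {n0,n5}: {n0} ∩ {n0,n3,n5} = {n0}; idom=n0
  n6: preds {n4,n5}: {n0,n1,n2,n4} ∩ {n0,n3,n5} = {n0}; idom=n0
  n8: preds {n5,n7}: {n0,n3,n5} ∩ {n0,n6,n7} = {n0}; idom=n0

DF walk-up:
  n2←n1: walk · to n1
  n2←n4: walk n4→n2 to n1
  n3←n0: walk · to n0
  n3←n5: walk n5→n3 to n0
  n6←n4: walk n4→n2→n1 to n0
  n6←n5: walk n5→n3 to n0
  n8←n5: walk n5→n3 to n0
  n8←n7: walk n7→n6 to n0
  n0 → ∅
  n1 → {n6}
  n2 → {n2,n6}
  n3 → {n3,n6,n8}
  n4 → {n2,n6}
  n5 → {n3,n6,n8}
  n6 → {n8}
  n7 → {n8}
  n8 → ∅

DF(n2) = ["n2", "n6"]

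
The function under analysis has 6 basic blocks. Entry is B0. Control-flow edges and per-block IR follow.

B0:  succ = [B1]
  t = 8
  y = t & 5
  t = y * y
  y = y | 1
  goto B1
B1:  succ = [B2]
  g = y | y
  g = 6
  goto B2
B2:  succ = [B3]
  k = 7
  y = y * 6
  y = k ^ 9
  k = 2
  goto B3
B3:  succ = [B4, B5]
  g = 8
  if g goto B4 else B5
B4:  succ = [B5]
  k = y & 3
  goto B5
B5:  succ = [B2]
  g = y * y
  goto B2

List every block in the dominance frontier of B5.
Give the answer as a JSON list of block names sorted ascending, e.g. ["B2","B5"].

idom tree: B1←B0 B2←B1 B3←B2 B4←B3 B5←B3
Dom∩ at merges:
  B2: preds {B1,B5}: {B0,B1} ∩ {B0,B1,B2,B3,B5} = {B0,B1}; idom=B1
  B5: preds {B3,B4}: {B0,B1,B2,B3} ∩ {B0,B1,B2,B3,B4} = {B0,B1,B2,B3}; idom=B3

DF derivation:
  join B2 pred B1: · stop@B1
  join B2 pred B5: B5→B3→B2 stop@B1
  join B5 pred B3: · stop@B3
  join B5 pred B4: B4 stop@B3
  DF(B0)=∅
  DF(B1)=∅
  DF(B2)={B2}
  DF(B3)={B2}
  DF(B4)={B5}
  DF(B5)={B2}

DF(B5) = ["B2"]

Answer: ["B2"]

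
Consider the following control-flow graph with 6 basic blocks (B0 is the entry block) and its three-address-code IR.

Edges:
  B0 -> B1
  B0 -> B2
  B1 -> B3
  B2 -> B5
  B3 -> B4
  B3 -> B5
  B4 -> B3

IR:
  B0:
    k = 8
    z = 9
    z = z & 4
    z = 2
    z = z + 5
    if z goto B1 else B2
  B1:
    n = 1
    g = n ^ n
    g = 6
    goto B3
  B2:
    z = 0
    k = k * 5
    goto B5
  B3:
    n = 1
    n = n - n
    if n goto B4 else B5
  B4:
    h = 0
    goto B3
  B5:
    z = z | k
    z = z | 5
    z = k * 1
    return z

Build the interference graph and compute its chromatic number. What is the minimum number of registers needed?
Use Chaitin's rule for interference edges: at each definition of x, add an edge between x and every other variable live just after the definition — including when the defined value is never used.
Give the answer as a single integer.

Answer: 3

Working:
Per-block:
  B0 def {k,z} use ∅
  B1 def {g,n} use ∅
  B2 def {k,z} use {k}
  B3 def {n} use ∅
  B4 def {h} use ∅
  B5 def {z} use {k,z}

Live sets:
  B0: in=∅ out={k,z}
  B1: in={k,z} out={k,z}
  B2: in={k} out={k,z}
  B3: in={k,z} out={k,z}
  B4: in={k,z} out={k,z}
  B5: in={k,z} out=∅

Interference:
  g: {k,z}
  h: {k,z}
  k: {g,h,n,z}
  n: {k,z}
  z: {g,h,k,n}

Colouring:
  {g,k,z} pairwise interfere (3-clique) ⇒ χ ≥ 3
  3-colouring: R0={k}  R1={z}  R2={g,h,n}
  χ = 3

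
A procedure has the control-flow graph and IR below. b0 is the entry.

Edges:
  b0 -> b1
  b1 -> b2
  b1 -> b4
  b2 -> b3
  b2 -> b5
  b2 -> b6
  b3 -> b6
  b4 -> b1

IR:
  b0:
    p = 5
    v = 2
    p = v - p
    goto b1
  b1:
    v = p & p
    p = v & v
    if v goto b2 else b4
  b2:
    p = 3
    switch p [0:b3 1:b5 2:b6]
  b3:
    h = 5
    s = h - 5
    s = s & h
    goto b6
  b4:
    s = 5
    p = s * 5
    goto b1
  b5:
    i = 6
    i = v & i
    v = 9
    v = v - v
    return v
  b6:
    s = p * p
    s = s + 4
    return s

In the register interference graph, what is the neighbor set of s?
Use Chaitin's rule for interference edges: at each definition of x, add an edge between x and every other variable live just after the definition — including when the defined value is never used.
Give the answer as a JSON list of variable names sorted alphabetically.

Answer: ["h", "p"]

Working:
Block summaries:
  b0: def={p,v} ue=∅
  b1: def={p,v} ue={p}
  b2: def={p} ue=∅
  b3: def={h,s} ue=∅
  b4: def={p,s} ue=∅
  b5: def={i,v} ue={v}
  b6: def={s} ue={p}

Live sets:
  b0 li=∅ lo={p}
  b1 li={p} lo={v}
  b2 li={v} lo={p,v}
  b3 li={p} lo={p}
  b4 li=∅ lo={p}
  b5 li={v} lo=∅
  b6 li={p} lo=∅

Conflict graph:
  h: {p,s}
  i: {v}
  p: {h,s,v}
  s: {h,p}
  v: {i,p}

N(s) = ["h", "p"]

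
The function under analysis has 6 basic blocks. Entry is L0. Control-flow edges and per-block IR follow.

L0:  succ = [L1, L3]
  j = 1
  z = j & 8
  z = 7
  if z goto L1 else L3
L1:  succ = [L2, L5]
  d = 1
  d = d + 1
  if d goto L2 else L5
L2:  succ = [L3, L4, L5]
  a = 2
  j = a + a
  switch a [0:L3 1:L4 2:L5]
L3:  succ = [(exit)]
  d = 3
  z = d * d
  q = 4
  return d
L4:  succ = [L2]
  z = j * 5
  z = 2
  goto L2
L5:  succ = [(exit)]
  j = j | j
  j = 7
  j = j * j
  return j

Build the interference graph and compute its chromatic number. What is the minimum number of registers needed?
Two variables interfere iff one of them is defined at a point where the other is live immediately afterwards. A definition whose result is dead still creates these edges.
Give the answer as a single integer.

Answer: 3

Analysis:
Block summaries:
  L0 def {j,z} use ∅
  L1 def {d} use ∅
  L2 def {a,j} use ∅
  L3 def {d,q,z} use ∅
  L4 def {z} use {j}
  L5 def {j} use {j}

Liveness:
  L0 li=∅ lo={j}
  L1 li={j} lo={j}
  L2 li=∅ lo={j}
  L3 li=∅ lo=∅
  L4 li={j} lo=∅
  L5 li={j} lo=∅

Interference:
  a↔{j}
  d↔{j,q,z}
  j↔{a,d,z}
  q↔{d}
  z↔{d,j}

Chromatic number:
  lower bound: {d,j,z} mutually conflict ⇒ χ ≥ 3
  3-colouring: c0={a,d}  c1={j,q}  c2={z}
  χ = 3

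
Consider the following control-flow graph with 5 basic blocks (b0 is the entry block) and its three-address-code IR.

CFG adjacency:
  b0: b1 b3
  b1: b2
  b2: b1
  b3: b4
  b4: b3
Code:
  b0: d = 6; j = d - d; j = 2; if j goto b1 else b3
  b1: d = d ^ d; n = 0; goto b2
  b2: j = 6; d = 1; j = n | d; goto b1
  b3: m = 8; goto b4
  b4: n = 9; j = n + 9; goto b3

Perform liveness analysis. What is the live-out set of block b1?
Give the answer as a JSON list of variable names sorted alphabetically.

def/use:
  b0 def {d,j} use ∅
  b1 def {d,n} use {d}
  b2 def {d,j} use {n}
  b3 def {m} use ∅
  b4 def {j,n} use ∅

Liveness:
  b0 li=∅ lo={d}
  b1 li={d} lo={n}
  b2 li={n} lo={d}
  b3 li=∅ lo=∅
  b4 li=∅ lo=∅

live-out(b1) = ["n"]

Answer: ["n"]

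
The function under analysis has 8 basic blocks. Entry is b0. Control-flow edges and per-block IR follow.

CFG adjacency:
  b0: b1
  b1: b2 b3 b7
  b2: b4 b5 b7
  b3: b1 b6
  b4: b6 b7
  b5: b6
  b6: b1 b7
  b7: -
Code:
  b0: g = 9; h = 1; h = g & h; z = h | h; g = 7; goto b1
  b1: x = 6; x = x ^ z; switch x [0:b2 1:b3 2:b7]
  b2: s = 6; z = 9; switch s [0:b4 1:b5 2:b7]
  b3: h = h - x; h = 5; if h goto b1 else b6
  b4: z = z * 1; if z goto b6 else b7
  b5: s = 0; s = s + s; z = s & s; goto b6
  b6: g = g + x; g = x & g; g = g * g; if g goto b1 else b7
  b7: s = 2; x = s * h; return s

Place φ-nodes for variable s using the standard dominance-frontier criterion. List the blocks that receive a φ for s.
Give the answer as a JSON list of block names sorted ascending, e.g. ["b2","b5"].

idom tree: b1←b0 b2←b1 b3←b1 b4←b2 b5←b2 b6←b1 b7←b1
Dom at joins:
  b1: preds {b0,b3,b6}: {b0} ∩ {b0,b1,b3} ∩ {b0,b1,b6} = {b0}; idom=b0
  b6: preds {b3,b4,b5}: {b0,b1,b3} ∩ {b0,b1,b2,b4} ∩ {b0,b1,b2,b5} = {b0,b1}; idom=b1
  b7: preds {b1,b2,b4,b6}: {b0,b1} ∩ {b0,b1,b2} ∩ {b0,b1,b2,b4} ∩ {b0,b1,b6} = {b0,b1}; idom=b1

DF derivation:
  b1←b0: walk · to b0
  b1←b3: walk b3→b1 to b0
  b1←b6: walk b6→b1 to b0
  b6←b3: walk b3 to b1
  b6←b4: walk b4→b2 to b1
  b6←b5: walk b5→b2 to b1
  b7←b1: walk · to b1
  b7←b2: walk b2 to b1
  b7←b4: walk b4→b2 to b1
  b7←b6: walk b6 to b1
  b0: DF=∅
  b1: DF={b1}
  b2: DF={b6,b7}
  b3: DF={b1,b6}
  b4: DF={b6,b7}
  b5: DF={b6}
  b6: DF={b1,b7}
  b7: DF=∅

φ for s: defs {b2,b5,b7}
  DF⁺ = {b1,b6,b7}

Answer: ["b1", "b6", "b7"]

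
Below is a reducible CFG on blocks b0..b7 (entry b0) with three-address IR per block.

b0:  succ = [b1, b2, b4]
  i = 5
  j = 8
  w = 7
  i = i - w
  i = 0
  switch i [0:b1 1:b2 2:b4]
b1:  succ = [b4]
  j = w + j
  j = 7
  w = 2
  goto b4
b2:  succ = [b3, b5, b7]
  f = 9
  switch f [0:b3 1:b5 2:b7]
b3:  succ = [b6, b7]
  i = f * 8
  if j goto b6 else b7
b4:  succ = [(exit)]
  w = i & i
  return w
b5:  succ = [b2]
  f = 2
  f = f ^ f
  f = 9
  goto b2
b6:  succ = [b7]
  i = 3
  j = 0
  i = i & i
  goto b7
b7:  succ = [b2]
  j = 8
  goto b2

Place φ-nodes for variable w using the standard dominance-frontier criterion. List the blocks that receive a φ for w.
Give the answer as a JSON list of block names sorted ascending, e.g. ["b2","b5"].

idom tree: b1←b0 b2←b0 b3←b2 b4←b0 b5←b2 b6←b3 b7←b2
Dom at joins:
  b2: preds {b0,b5,b7}: {b0} ∩ {b0,b2,b5} ∩ {b0,b2,b7} = {b0}; idom=b0
  b4: preds {b0,b1}: {b0} ∩ {b0,b1} = {b0}; idom=b0
  b7: preds {b2,b3,b6}: {b0,b2} ∩ {b0,b2,b3} ∩ {b0,b2,b3,b6} = {b0,b2}; idom=b2

Frontier:
  b2←b0: walk · to b0
  b2←b5: walk b5→b2 to b0
  b2←b7: walk b7→b2 to b0
  b4←b0: walk · to b0
  b4←b1: walk b1 to b0
  b7←b2: walk · to b2
  b7←b3: walk b3 to b2
  b7←b6: walk b6→b3 to b2
  DF(b0)=∅
  DF(b1)={b4}
  DF(b2)={b2}
  DF(b3)={b7}
  DF(b4)=∅
  DF(b5)={b2}
  DF(b6)={b7}
  DF(b7)={b2}

φ for w: defs {b0,b1,b4}
  DF⁺ = {b4}

Answer: ["b4"]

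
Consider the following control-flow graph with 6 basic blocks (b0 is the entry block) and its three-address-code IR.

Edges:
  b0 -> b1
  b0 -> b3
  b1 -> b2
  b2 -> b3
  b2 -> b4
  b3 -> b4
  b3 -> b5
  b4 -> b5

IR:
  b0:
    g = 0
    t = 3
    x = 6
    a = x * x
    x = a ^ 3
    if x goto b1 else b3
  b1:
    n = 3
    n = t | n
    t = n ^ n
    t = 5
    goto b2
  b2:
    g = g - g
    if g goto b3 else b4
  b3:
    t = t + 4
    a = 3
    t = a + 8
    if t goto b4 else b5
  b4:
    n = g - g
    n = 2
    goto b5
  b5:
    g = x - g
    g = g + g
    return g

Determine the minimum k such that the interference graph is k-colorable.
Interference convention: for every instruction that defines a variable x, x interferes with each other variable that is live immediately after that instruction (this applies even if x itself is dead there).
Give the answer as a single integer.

Per-block:
  b0: {a,g,t,x} / ∅
  b1: {n,t} / {t}
  b2: {g} / {g}
  b3: {a,t} / {t}
  b4: {n} / {g}
  b5: {g} / {g,x}

Liveness:
  b0: in=∅ out={g,t,x}
  b1: in={g,t,x} out={g,t,x}
  b2: in={g,t,x} out={g,t,x}
  b3: in={g,t,x} out={g,x}
  b4: in={g,x} out={g,x}
  b5: in={g,x} out=∅

Interference:
  a↔{g,t,x}
  g↔{a,n,t,x}
  n↔{g,t,x}
  t↔{a,g,n,x}
  x↔{a,g,n,t}

Registers:
  clique {a,g,t,x} ⇒ need ≥ 4
  4-colouring: c0={g}  c1={t}  c2={x}  c3={a,n}
  χ = 4

Answer: 4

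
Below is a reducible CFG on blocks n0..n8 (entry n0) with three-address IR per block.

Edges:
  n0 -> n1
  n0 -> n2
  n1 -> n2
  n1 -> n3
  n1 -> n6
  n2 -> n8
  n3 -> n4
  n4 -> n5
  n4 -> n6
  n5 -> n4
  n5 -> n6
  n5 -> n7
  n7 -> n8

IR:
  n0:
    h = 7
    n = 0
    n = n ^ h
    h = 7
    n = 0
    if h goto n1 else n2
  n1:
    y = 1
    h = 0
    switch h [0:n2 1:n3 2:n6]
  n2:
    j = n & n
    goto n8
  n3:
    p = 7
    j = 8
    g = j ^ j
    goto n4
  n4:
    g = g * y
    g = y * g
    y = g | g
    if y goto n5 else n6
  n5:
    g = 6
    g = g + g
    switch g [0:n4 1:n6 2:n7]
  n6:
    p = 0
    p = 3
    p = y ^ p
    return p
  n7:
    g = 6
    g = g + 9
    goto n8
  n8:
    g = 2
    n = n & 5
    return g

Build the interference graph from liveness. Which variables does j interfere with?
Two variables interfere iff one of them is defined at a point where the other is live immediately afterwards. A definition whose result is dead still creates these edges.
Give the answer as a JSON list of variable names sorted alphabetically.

def/use:
  n0: def={h,n} ue=∅
  n1: def={h,y} ue=∅
  n2: def={j} ue={n}
  n3: def={g,j,p} ue=∅
  n4: def={g,y} ue={g,y}
  n5: def={g} ue=∅
  n6: def={p} ue={y}
  n7: def={g} ue=∅
  n8: def={g,n} ue={n}

Liveness:
  live n0: ∅→{n}
  live n1: {n}→{n,y}
  live n2: {n}→{n}
  live n3: {n,y}→{g,n,y}
  live n4: {g,n,y}→{n,y}
  live n5: {n,y}→{g,n,y}
  live n6: {y}→∅
  live n7: {n}→{n}
  live n8: {n}→∅

Interfere edges:
  g↔{n,y}
  h↔{n,y}
  j↔{n,y}
  n↔{g,h,j,p,y}
  p↔{n,y}
  y↔{g,h,j,n,p}

N(j) = ["n", "y"]

Answer: ["n", "y"]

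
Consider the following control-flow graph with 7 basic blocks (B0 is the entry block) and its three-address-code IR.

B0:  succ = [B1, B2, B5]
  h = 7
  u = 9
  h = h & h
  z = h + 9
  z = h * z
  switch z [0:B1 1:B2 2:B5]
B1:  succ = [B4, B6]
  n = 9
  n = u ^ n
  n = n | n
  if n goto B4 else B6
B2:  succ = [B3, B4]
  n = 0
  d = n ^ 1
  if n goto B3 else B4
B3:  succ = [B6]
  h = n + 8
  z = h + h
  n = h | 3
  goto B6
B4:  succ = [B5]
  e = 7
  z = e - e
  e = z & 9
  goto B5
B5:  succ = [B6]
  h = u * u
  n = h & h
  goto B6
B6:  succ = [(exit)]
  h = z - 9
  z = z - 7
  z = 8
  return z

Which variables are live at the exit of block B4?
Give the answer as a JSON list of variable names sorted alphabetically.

Answer: ["u", "z"]

Derivation:
def/use:
  B0: def={h,u,z} ue=∅
  B1: def={n} ue={u}
  B2: def={d,n} ue=∅
  B3: def={h,n,z} ue={n}
  B4: def={e,z} ue=∅
  B5: def={h,n} ue={u}
  B6: def={h,z} ue={z}

Live sets:
  live B0: ∅→{u,z}
  live B1: {u,z}→{u,z}
  live B2: {u}→{n,u}
  live B3: {n}→{z}
  live B4: {u}→{u,z}
  live B5: {u,z}→{z}
  live B6: {z}→∅

live-out(B4) = ["u", "z"]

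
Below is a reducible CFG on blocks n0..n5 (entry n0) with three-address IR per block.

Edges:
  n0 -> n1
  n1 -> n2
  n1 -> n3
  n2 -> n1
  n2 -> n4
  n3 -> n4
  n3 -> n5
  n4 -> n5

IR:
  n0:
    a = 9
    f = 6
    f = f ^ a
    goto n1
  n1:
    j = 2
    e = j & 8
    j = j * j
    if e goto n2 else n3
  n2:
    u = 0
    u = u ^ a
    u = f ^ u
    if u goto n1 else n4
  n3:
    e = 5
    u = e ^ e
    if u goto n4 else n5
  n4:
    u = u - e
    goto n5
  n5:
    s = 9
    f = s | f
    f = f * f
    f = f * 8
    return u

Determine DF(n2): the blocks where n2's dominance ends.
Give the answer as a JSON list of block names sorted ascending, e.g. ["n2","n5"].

Answer: ["n1", "n4"]

Analysis:
idom tree: n1←n0 n2←n1 n3←n1 n4←n1 n5←n1
Join-block Dom:
  n1: preds {n0,n2}: {n0} ∩ {n0,n1,n2} = {n0}; idom=n0
  n4: preds {n2,n3}: {n0,n1,n2} ∩ {n0,n1,n3} = {n0,n1}; idom=n1
  n5: preds {n3,n4}: {n0,n1,n3} ∩ {n0,n1,n4} = {n0,n1}; idom=n1

DF derivation:
  n1←n0: walk · to n0
  n1←n2: walk n2→n1 to n0
  n4←n2: walk n2 to n1
  n4←n3: walk n3 to n1
  n5←n3: walk n3 to n1
  n5←n4: walk n4 to n1
  n0: DF=∅
  n1: DF={n1}
  n2: DF={n1,n4}
  n3: DF={n4,n5}
  n4: DF={n5}
  n5: DF=∅

DF(n2) = ["n1", "n4"]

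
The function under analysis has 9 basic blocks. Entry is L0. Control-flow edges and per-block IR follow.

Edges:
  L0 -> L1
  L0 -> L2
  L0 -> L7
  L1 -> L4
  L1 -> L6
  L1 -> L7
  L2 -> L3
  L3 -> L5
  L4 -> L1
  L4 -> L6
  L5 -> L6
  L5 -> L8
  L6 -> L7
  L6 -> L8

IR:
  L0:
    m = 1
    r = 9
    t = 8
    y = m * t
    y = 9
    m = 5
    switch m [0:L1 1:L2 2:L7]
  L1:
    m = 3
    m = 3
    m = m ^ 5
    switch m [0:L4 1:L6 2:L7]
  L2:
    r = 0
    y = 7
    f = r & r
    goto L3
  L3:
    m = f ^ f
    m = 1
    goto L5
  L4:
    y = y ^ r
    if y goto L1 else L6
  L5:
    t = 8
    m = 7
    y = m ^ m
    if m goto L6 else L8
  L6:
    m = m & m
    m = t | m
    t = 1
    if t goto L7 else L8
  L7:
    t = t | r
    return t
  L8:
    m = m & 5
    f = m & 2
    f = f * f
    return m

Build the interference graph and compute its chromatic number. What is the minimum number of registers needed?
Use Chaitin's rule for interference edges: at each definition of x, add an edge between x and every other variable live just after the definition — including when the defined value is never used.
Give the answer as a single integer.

Answer: 4

Working:
Block summaries:
  L0: {m,r,t,y} / ∅
  L1: {m} / ∅
  L2: {f,r,y} / ∅
  L3: {m} / {f}
  L4: {y} / {r,y}
  L5: {m,t,y} / ∅
  L6: {m,t} / {m,t}
  L7: {t} / {r,t}
  L8: {f,m} / {m}

Backward fixpoint:
  live L0: ∅→{r,t,y}
  live L1: {r,t,y}→{m,r,t,y}
  live L2: ∅→{f,r}
  live L3: {f,r}→{r}
  live L4: {m,r,t,y}→{m,r,t,y}
  live L5: {r}→{m,r,t}
  live L6: {m,r,t}→{m,r,t}
  live L7: {r,t}→∅
  live L8: {m}→∅

Conflict graph:
  f — {m,r}
  m — {f,r,t,y}
  r — {f,m,t,y}
  t — {m,r,y}
  y — {m,r,t}

Colouring:
  lower bound: {m,r,t,y} mutually conflict ⇒ χ ≥ 4
  assign f→c2 m→c0 r→c1 t→c2 y→c3 — no edge inside a register ⇒ χ ≤ 4
  χ = 4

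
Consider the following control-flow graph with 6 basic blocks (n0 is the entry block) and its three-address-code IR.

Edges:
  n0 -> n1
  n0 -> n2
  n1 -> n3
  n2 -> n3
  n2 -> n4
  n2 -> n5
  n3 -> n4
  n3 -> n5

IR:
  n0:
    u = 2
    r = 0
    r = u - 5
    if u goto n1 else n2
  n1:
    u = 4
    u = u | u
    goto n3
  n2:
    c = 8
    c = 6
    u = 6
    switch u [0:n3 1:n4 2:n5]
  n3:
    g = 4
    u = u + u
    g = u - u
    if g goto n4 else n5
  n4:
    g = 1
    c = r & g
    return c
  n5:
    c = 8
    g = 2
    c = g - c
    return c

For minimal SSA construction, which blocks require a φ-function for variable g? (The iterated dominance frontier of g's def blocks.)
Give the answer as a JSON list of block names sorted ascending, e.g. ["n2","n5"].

Answer: ["n4", "n5"]

Working:
idom tree: n1←n0 n2←n0 n3←n0 n4←n0 n5←n0
Dom at joins:
  n3: preds {n1,n2}: {n0,n1} ∩ {n0,n2} = {n0}; idom=n0
  n4: preds {n2,n3}: {n0,n2} ∩ {n0,n3} = {n0}; idom=n0
  n5: preds {n2,n3}: {n0,n2} ∩ {n0,n3} = {n0}; idom=n0

DF walk-up:
  join n3 pred n1: n1 stop@n0
  join n3 pred n2: n2 stop@n0
  join n4 pred n2: n2 stop@n0
  join n4 pred n3: n3 stop@n0
  join n5 pred n2: n2 stop@n0
  join n5 pred n3: n3 stop@n0
  DF(n0)=∅
  DF(n1)={n3}
  DF(n2)={n3,n4,n5}
  DF(n3)={n4,n5}
  DF(n4)=∅
  DF(n5)=∅

φ for g: defs {n3,n4,n5}
  DF⁺ = {n4,n5}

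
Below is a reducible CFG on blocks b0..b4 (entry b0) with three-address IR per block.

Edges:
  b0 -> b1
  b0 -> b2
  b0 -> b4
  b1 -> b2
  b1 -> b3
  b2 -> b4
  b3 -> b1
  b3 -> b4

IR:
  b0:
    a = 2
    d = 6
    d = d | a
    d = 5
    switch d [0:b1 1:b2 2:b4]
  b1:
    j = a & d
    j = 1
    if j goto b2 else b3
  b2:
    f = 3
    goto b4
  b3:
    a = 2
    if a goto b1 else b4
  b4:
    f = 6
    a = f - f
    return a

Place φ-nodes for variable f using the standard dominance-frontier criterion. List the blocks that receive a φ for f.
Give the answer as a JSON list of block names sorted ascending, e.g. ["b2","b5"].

Answer: ["b4"]

Derivation:
idom tree: b1←b0 b2←b0 b3←b1 b4←b0
Dom at joins:
  b1: preds {b0,b3}: {b0} ∩ {b0,b1,b3} = {b0}; idom=b0
  b2: preds {b0,b1}: {b0} ∩ {b0,b1} = {b0}; idom=b0
  b4: preds {b0,b2,b3}: {b0} ∩ {b0,b2} ∩ {b0,b1,b3} = {b0}; idom=b0

DF derivation:
  join b1 pred b0: · stop@b0
  join b1 pred b3: b3→b1 stop@b0
  join b2 pred b0: · stop@b0
  join b2 pred b1: b1 stop@b0
  join b4 pred b0: · stop@b0
  join b4 pred b2: b2 stop@b0
  join b4 pred b3: b3→b1 stop@b0
  b0 → ∅
  b1 → {b1,b2,b4}
  b2 → {b4}
  b3 → {b1,b4}
  b4 → ∅

φ for f: defs {b2,b4}
  DF⁺ = {b4}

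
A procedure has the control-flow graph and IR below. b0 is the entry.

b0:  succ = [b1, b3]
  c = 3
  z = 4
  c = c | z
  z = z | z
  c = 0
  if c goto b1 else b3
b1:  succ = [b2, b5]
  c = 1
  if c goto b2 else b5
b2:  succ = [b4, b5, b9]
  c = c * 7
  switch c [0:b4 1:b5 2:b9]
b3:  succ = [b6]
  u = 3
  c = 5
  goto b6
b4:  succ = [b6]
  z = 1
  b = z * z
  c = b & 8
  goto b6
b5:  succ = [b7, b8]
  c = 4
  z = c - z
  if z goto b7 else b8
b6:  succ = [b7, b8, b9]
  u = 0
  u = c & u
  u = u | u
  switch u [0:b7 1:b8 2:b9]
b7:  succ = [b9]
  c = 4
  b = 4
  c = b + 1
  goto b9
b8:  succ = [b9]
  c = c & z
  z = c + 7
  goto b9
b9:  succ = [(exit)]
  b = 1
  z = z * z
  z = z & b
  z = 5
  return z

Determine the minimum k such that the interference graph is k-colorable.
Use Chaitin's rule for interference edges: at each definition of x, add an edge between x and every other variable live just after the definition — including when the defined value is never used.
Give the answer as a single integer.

def/use:
  b0: def={c,z} ue=∅
  b1: def={c} ue=∅
  b2: def={c} ue={c}
  b3: def={c,u} ue=∅
  b4: def={b,c,z} ue=∅
  b5: def={c,z} ue={z}
  b6: def={u} ue={c}
  b7: def={b,c} ue=∅
  b8: def={c,z} ue={c,z}
  b9: def={b,z} ue={z}

Backward fixpoint:
  b0 li=∅ lo={z}
  b1 li={z} lo={c,z}
  b2 li={c,z} lo={z}
  b3 li={z} lo={c,z}
  b4 li=∅ lo={c,z}
  b5 li={z} lo={c,z}
  b6 li={c,z} lo={c,z}
  b7 li={z} lo={z}
  b8 li={c,z} lo={z}
  b9 li={z} lo=∅

Conflict graph:
  b: {z}
  c: {u,z}
  u: {c,z}
  z: {b,c,u}

Chromatic number:
  lower bound: {c,u,z} mutually conflict ⇒ χ ≥ 3
  assign b→r1 c→r1 u→r2 z→r0 — no edge inside a register ⇒ χ ≤ 3
  χ = 3

Answer: 3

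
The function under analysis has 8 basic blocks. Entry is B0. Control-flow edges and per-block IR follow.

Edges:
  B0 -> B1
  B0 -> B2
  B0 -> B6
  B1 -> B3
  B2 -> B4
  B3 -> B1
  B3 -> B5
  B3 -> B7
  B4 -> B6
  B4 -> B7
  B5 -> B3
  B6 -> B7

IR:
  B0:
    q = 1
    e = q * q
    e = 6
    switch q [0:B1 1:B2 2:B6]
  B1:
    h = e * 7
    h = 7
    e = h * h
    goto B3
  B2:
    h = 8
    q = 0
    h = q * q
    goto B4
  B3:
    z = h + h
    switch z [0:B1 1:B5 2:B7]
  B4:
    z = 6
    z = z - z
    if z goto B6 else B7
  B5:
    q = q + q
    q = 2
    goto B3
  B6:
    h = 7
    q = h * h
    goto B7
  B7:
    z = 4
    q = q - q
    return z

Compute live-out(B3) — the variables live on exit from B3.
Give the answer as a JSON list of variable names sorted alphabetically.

Answer: ["e", "h", "q"]

Analysis:
Block summaries:
  B0: def={e,q} ue=∅
  B1: def={e,h} ue={e}
  B2: def={h,q} ue=∅
  B3: def={z} ue={h}
  B4: def={z} ue=∅
  B5: def={q} ue={q}
  B6: def={h,q} ue=∅
  B7: def={q,z} ue={q}

Backward fixpoint:
  live B0: ∅→{e,q}
  live B1: {e,q}→{e,h,q}
  live B2: ∅→{q}
  live B3: {e,h,q}→{e,h,q}
  live B4: {q}→{q}
  live B5: {e,h,q}→{e,h,q}
  live B6: ∅→{q}
  live B7: {q}→∅

live-out(B3) = ["e", "h", "q"]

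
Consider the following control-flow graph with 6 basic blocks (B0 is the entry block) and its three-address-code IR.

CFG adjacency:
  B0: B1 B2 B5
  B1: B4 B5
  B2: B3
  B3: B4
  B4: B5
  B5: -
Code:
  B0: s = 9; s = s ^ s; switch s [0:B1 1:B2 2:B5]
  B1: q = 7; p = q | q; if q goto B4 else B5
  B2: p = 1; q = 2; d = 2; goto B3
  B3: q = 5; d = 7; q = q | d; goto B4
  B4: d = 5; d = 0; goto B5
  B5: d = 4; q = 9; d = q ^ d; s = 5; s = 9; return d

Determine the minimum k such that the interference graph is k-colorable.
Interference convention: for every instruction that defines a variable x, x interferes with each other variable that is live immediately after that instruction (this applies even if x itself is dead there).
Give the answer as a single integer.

Answer: 2

Working:
def/use:
  B0: def={s} ue=∅
  B1: def={p,q} ue=∅
  B2: def={d,p,q} ue=∅
  B3: def={d,q} ue=∅
  B4: def={d} ue=∅
  B5: def={d,q,s} ue=∅

Backward fixpoint:
  B0 li=∅ lo=∅
  B1 li=∅ lo=∅
  B2 li=∅ lo=∅
  B3 li=∅ lo=∅
  B4 li=∅ lo=∅
  B5 li=∅ lo=∅

Interfere edges:
  d — {q,s}
  p — {q}
  q — {d,p}
  s — {d}

Colouring:
  {d,q} pairwise interfere (2-clique) ⇒ χ ≥ 2
  2-colouring: c0={d,p}  c1={q,s}
  χ = 2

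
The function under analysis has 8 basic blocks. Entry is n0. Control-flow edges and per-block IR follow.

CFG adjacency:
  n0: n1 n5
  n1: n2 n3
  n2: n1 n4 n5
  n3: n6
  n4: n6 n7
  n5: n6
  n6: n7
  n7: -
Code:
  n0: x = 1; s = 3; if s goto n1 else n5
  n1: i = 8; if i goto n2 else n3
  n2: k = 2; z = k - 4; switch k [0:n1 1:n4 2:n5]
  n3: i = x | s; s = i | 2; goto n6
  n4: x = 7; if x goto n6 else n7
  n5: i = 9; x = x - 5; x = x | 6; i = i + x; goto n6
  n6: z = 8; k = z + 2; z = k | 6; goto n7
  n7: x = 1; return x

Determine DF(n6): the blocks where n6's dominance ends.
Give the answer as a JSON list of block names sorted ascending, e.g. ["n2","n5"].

idom tree: n1←n0 n2←n1 n3←n1 n4←n2 n5←n0 n6←n0 n7←n0
Dom at joins:
  n1: preds {n0,n2}: {n0} ∩ {n0,n1,n2} = {n0}; idom=n0
  n5: preds {n0,n2}: {n0} ∩ {n0,n1,n2} = {n0}; idom=n0
  n6: preds {n3,n4,n5}: {n0,n1,n3} ∩ {n0,n1,n2,n4} ∩ {n0,n5} = {n0}; idom=n0
  n7: preds {n4,n6}: {n0,n1,n2,n4} ∩ {n0,n6} = {n0}; idom=n0

DF walk-up:
  n1←n0: walk · to n0
  n1←n2: walk n2→n1 to n0
  n5←n0: walk · to n0
  n5←n2: walk n2→n1 to n0
  n6←n3: walk n3→n1 to n0
  n6←n4: walk n4→n2→n1 to n0
  n6←n5: walk n5 to n0
  n7←n4: walk n4→n2→n1 to n0
  n7←n6: walk n6 to n0
  DF(n0)=∅
  DF(n1)={n1,n5,n6,n7}
  DF(n2)={n1,n5,n6,n7}
  DF(n3)={n6}
  DF(n4)={n6,n7}
  DF(n5)={n6}
  DF(n6)={n7}
  DF(n7)=∅

DF(n6) = ["n7"]

Answer: ["n7"]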